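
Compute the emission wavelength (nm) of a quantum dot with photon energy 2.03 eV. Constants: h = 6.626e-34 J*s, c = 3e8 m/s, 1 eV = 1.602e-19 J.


Convert energy: E = 2.03 eV = 2.03 * 1.602e-19 = 3.25206e-19 J
lambda = h*c / E = 6.626e-34 * 3e8 / 3.25206e-19
lambda = 6.11243e-07 m = 611.2 nm

611.2


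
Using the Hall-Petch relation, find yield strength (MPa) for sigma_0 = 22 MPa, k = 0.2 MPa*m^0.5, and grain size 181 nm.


d = 181 nm = 1.81e-07 m
sqrt(d) = 0.0004254409
Hall-Petch contribution = k / sqrt(d) = 0.2 / 0.0004254409 = 470.1 MPa
sigma = sigma_0 + k/sqrt(d) = 22 + 470.1 = 492.1 MPa

492.1


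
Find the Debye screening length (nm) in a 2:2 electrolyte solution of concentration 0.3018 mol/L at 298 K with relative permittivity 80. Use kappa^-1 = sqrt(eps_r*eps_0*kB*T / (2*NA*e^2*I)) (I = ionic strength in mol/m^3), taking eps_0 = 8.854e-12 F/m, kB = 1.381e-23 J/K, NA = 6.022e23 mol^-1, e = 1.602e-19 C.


Ionic strength I = 0.3018 * 2^2 * 1000 = 1207.2 mol/m^3
kappa^-1 = sqrt(80 * 8.854e-12 * 1.381e-23 * 298 / (2 * 6.022e23 * (1.602e-19)^2 * 1207.2))
kappa^-1 = 0.28 nm

0.28


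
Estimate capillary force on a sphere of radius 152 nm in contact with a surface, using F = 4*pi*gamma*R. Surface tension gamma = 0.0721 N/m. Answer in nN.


Convert radius: R = 152 nm = 1.52e-07 m
F = 4 * pi * gamma * R
F = 4 * pi * 0.0721 * 1.52e-07
F = 1.37717e-07 N = 137.7174 nN

137.7174


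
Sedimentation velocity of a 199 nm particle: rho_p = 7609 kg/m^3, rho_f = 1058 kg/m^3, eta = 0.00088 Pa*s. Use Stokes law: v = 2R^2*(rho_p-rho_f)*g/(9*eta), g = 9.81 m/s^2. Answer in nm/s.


Radius R = 199/2 nm = 9.95e-08 m
Density difference = 7609 - 1058 = 6551 kg/m^3
v = 2 * R^2 * (rho_p - rho_f) * g / (9 * eta)
v = 2 * (9.95e-08)^2 * 6551 * 9.81 / (9 * 0.00088)
v = 1.60667e-07 m/s = 160.6673 nm/s

160.6673


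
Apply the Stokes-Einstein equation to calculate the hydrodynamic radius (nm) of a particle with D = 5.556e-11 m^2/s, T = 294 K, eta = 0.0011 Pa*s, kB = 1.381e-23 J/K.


Stokes-Einstein: R = kB*T / (6*pi*eta*D)
R = 1.381e-23 * 294 / (6 * pi * 0.0011 * 5.556e-11)
R = 3.5244e-09 m = 3.52 nm

3.52


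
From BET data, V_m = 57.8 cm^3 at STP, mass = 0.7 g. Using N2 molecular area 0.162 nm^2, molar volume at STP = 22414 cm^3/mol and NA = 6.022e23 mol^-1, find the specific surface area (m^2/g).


Number of moles in monolayer = V_m / 22414 = 57.8 / 22414 = 0.00257875
Number of molecules = moles * NA = 0.00257875 * 6.022e23
SA = molecules * sigma / mass
SA = (57.8 / 22414) * 6.022e23 * 0.162e-18 / 0.7
SA = 359.4 m^2/g

359.4


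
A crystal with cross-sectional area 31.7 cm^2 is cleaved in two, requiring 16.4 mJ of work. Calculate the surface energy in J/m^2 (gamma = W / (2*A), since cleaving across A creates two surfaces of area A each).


Convert: A = 31.7 cm^2 = 0.00317 m^2, W = 16.4 mJ = 0.0164 J
Cleaving exposes two faces of area A, so total new surface = 2*A and gamma = W / (2*A)
gamma = 0.0164 / (2 * 0.00317)
gamma = 2.587 J/m^2

2.587


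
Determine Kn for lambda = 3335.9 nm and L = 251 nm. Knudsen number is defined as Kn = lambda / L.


Knudsen number Kn = lambda / L
Kn = 3335.9 / 251
Kn = 13.2904

13.2904


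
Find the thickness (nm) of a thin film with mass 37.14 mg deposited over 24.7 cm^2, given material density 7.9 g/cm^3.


Convert: m = 37.14 mg = 3.7140e-05 kg, A = 24.7 cm^2 = 2.4700e-03 m^2, rho = 7.9 g/cm^3 = 7900 kg/m^3
t = m / (A * rho)
t = 3.7140e-05 / (2.4700e-03 * 7900)
t = 1.9033e-06 m = 1903.3 nm

1903.3


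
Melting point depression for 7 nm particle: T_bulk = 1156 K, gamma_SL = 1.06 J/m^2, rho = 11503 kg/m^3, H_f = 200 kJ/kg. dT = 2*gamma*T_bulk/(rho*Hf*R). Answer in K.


Radius R = 7/2 = 3.5 nm = 3.5e-09 m
Convert H_f = 200 kJ/kg = 200000 J/kg
dT = 2 * gamma_SL * T_bulk / (rho * H_f * R)
dT = 2 * 1.06 * 1156 / (11503 * 200000 * 3.5e-09)
dT = 304.4 K

304.4


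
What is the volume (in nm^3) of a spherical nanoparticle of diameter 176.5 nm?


Radius r = 176.5/2 = 88.25 nm
Volume V = (4/3) * pi * r^3
V = (4/3) * pi * (88.25)^3
V = 2878940.91 nm^3

2878940.91


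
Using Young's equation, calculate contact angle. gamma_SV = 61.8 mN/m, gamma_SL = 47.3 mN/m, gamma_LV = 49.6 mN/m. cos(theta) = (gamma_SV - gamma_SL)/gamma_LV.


cos(theta) = (gamma_SV - gamma_SL) / gamma_LV
cos(theta) = (61.8 - 47.3) / 49.6
cos(theta) = 0.292339
theta = arccos(0.292339) = 73.0 degrees

73.0


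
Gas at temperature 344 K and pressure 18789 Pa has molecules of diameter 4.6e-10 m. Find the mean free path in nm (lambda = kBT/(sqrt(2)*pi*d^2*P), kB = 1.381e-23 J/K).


Mean free path: lambda = kB*T / (sqrt(2) * pi * d^2 * P)
lambda = 1.381e-23 * 344 / (sqrt(2) * pi * (4.6e-10)^2 * 18789)
lambda = 2.68948e-07 m
lambda = 268.95 nm

268.95


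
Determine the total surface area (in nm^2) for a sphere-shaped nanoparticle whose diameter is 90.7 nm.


Radius r = 90.7/2 = 45.35 nm
Surface area SA = 4 * pi * r^2
SA = 4 * pi * (45.35)^2
SA = 25844.28 nm^2

25844.28


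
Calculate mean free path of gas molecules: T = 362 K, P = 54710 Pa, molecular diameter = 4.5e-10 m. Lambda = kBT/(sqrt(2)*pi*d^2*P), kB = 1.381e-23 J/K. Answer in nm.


Mean free path: lambda = kB*T / (sqrt(2) * pi * d^2 * P)
lambda = 1.381e-23 * 362 / (sqrt(2) * pi * (4.5e-10)^2 * 54710)
lambda = 1.01565e-07 m
lambda = 101.57 nm

101.57


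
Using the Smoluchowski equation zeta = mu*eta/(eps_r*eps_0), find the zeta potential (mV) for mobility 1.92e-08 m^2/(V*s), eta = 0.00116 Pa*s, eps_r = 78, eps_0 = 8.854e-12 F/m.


Smoluchowski equation: zeta = mu * eta / (eps_r * eps_0)
zeta = 1.92e-08 * 0.00116 / (78 * 8.854e-12)
zeta = 0.03225 V = 32.25 mV

32.25


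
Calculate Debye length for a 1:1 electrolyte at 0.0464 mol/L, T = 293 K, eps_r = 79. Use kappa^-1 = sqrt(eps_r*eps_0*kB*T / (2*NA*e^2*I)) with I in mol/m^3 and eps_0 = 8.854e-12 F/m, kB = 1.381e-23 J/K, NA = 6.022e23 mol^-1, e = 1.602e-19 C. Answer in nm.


Ionic strength I = 0.0464 * 1^2 * 1000 = 46.4 mol/m^3
kappa^-1 = sqrt(79 * 8.854e-12 * 1.381e-23 * 293 / (2 * 6.022e23 * (1.602e-19)^2 * 46.4))
kappa^-1 = 1.405 nm

1.405


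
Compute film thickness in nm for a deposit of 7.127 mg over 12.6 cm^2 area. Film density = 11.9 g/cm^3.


Convert: m = 7.127 mg = 7.1270e-06 kg, A = 12.6 cm^2 = 1.2600e-03 m^2, rho = 11.9 g/cm^3 = 11900 kg/m^3
t = m / (A * rho)
t = 7.1270e-06 / (1.2600e-03 * 11900)
t = 4.7532e-07 m = 475.3 nm

475.3


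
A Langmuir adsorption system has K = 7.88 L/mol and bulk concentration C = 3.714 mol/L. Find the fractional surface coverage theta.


Langmuir isotherm: theta = K*C / (1 + K*C)
K*C = 7.88 * 3.714 = 29.26632
theta = 29.26632 / (1 + 29.26632) = 29.26632 / 30.26632
theta = 0.967

0.967


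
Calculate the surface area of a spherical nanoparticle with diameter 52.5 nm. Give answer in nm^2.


Radius r = 52.5/2 = 26.25 nm
Surface area SA = 4 * pi * r^2
SA = 4 * pi * (26.25)^2
SA = 8659.01 nm^2

8659.01


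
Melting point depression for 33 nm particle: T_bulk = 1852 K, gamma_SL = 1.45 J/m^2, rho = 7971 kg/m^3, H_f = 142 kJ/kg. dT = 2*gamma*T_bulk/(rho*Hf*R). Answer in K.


Radius R = 33/2 = 16.5 nm = 1.65e-08 m
Convert H_f = 142 kJ/kg = 142000 J/kg
dT = 2 * gamma_SL * T_bulk / (rho * H_f * R)
dT = 2 * 1.45 * 1852 / (7971 * 142000 * 1.65e-08)
dT = 287.6 K

287.6


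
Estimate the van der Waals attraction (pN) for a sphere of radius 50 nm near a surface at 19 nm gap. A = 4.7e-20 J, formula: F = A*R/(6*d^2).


Convert to SI: R = 50 nm = 5e-08 m, d = 19 nm = 1.9e-08 m
F = A * R / (6 * d^2)
F = 4.7e-20 * 5e-08 / (6 * (1.9e-08)^2)
F = 1.08495e-12 N = 1.085 pN

1.085


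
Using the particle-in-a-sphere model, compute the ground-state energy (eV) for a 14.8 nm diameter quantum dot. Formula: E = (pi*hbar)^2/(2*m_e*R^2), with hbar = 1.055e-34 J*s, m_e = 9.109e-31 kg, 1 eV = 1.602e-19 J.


Radius R = 14.8/2 = 7.4 nm = 7.4e-09 m
E = (pi * 1.055e-34)^2 / (2 * 9.109e-31 * (7.4e-09)^2)
E(J) = 1.10113e-21
E = E(J) / 1.602e-19 = 0.0069 eV

0.0069


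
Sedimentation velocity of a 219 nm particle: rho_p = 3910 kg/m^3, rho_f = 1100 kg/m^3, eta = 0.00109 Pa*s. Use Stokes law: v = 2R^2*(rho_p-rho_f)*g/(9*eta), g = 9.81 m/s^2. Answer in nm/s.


Radius R = 219/2 nm = 1.095e-07 m
Density difference = 3910 - 1100 = 2810 kg/m^3
v = 2 * R^2 * (rho_p - rho_f) * g / (9 * eta)
v = 2 * (1.095e-07)^2 * 2810 * 9.81 / (9 * 0.00109)
v = 6.73852e-08 m/s = 67.3852 nm/s

67.3852


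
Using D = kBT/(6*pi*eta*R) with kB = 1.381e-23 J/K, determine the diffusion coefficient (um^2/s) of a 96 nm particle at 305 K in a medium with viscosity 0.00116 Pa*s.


Radius R = 96/2 = 48 nm = 4.8e-08 m
D = kB*T / (6*pi*eta*R)
D = 1.381e-23 * 305 / (6 * pi * 0.00116 * 4.8e-08)
D = 4.01322e-12 m^2/s = 4.013 um^2/s

4.013


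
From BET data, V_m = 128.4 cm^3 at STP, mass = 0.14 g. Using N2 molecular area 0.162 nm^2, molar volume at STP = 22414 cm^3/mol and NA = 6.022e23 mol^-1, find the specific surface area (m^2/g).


Number of moles in monolayer = V_m / 22414 = 128.4 / 22414 = 0.00572856
Number of molecules = moles * NA = 0.00572856 * 6.022e23
SA = molecules * sigma / mass
SA = (128.4 / 22414) * 6.022e23 * 0.162e-18 / 0.14
SA = 3991.8 m^2/g

3991.8


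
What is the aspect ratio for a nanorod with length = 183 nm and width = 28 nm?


Aspect ratio AR = length / diameter
AR = 183 / 28
AR = 6.54

6.54


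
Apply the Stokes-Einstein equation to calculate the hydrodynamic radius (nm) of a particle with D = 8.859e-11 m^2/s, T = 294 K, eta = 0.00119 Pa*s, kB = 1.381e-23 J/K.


Stokes-Einstein: R = kB*T / (6*pi*eta*D)
R = 1.381e-23 * 294 / (6 * pi * 0.00119 * 8.859e-11)
R = 2.04319e-09 m = 2.04 nm

2.04


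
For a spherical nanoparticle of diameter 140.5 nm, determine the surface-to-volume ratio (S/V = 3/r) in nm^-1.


Radius r = 140.5/2 = 70.25 nm
S/V = 3 / r = 3 / 70.25
S/V = 0.0427 nm^-1

0.0427


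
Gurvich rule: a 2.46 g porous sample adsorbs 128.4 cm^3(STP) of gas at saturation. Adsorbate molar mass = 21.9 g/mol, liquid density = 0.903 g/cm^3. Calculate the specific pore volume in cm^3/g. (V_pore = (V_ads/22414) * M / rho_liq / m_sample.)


Moles adsorbed n = V_ads / 22414 = 128.4 / 22414 = 5.728563e-03 mol
Liquid volume V_liq = n * M / rho_liq = 5.728563e-03 * 21.9 / 0.903 = 0.13893 cm^3
Specific pore volume V_pore = V_liq / m_sample = 0.13893 / 2.46
V_pore = 0.0565 cm^3/g

0.0565


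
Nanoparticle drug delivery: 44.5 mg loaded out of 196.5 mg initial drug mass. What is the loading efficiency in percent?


Drug loading efficiency = (drug loaded / drug initial) * 100
DLE = 44.5 / 196.5 * 100
DLE = 0.2265 * 100
DLE = 22.65%

22.65


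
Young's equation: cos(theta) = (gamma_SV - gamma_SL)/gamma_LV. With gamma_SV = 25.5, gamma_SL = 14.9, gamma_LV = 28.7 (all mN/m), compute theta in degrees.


cos(theta) = (gamma_SV - gamma_SL) / gamma_LV
cos(theta) = (25.5 - 14.9) / 28.7
cos(theta) = 0.369338
theta = arccos(0.369338) = 68.33 degrees

68.33


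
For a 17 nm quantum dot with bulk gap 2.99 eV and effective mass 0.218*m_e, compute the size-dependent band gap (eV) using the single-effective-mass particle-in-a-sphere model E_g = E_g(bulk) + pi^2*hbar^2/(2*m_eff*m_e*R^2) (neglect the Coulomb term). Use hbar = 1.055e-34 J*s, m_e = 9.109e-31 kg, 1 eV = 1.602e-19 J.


Radius R = 17/2 nm = 8.5e-09 m
Confinement energy dE = pi^2 * hbar^2 / (2 * m_eff * m_e * R^2)
dE = pi^2 * (1.055e-34)^2 / (2 * 0.218 * 9.109e-31 * (8.5e-09)^2) J, divided by 1.602e-19 J/eV
dE = 0.0239 eV
Total band gap = E_g(bulk) + dE = 2.99 + 0.0239 = 3.0139 eV

3.0139


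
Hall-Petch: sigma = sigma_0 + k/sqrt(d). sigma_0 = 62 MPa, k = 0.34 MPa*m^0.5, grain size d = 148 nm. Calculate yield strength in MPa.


d = 148 nm = 1.48e-07 m
sqrt(d) = 0.0003847077
Hall-Petch contribution = k / sqrt(d) = 0.34 / 0.0003847077 = 883.8 MPa
sigma = sigma_0 + k/sqrt(d) = 62 + 883.8 = 945.8 MPa

945.8


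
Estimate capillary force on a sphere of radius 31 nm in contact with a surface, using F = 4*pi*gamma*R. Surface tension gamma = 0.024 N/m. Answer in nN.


Convert radius: R = 31 nm = 3.1e-08 m
F = 4 * pi * gamma * R
F = 4 * pi * 0.024 * 3.1e-08
F = 9.34938e-09 N = 9.3494 nN

9.3494


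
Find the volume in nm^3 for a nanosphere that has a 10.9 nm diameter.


Radius r = 10.9/2 = 5.45 nm
Volume V = (4/3) * pi * r^3
V = (4/3) * pi * (5.45)^3
V = 678.08 nm^3

678.08


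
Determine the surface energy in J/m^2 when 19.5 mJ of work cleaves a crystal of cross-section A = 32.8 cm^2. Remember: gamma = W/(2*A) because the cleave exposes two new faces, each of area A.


Convert: A = 32.8 cm^2 = 0.00328 m^2, W = 19.5 mJ = 0.0195 J
Cleaving exposes two faces of area A, so total new surface = 2*A and gamma = W / (2*A)
gamma = 0.0195 / (2 * 0.00328)
gamma = 2.973 J/m^2

2.973


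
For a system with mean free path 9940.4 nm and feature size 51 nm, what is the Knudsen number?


Knudsen number Kn = lambda / L
Kn = 9940.4 / 51
Kn = 194.9098

194.9098


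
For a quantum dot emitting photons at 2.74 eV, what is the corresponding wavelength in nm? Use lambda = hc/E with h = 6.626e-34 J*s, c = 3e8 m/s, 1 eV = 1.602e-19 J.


Convert energy: E = 2.74 eV = 2.74 * 1.602e-19 = 4.38948e-19 J
lambda = h*c / E = 6.626e-34 * 3e8 / 4.38948e-19
lambda = 4.52855e-07 m = 452.9 nm

452.9


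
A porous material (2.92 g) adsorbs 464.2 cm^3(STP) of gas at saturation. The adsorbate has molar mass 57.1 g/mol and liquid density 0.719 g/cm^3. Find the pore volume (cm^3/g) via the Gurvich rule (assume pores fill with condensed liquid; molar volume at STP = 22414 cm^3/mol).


Moles adsorbed n = V_ads / 22414 = 464.2 / 22414 = 2.071027e-02 mol
Liquid volume V_liq = n * M / rho_liq = 2.071027e-02 * 57.1 / 0.719 = 1.64472 cm^3
Specific pore volume V_pore = V_liq / m_sample = 1.64472 / 2.92
V_pore = 0.5633 cm^3/g

0.5633


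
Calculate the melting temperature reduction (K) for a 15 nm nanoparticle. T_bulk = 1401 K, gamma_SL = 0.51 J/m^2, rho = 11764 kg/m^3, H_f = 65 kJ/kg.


Radius R = 15/2 = 7.5 nm = 7.5e-09 m
Convert H_f = 65 kJ/kg = 65000 J/kg
dT = 2 * gamma_SL * T_bulk / (rho * H_f * R)
dT = 2 * 0.51 * 1401 / (11764 * 65000 * 7.5e-09)
dT = 249.2 K

249.2


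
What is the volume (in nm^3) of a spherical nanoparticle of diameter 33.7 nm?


Radius r = 33.7/2 = 16.85 nm
Volume V = (4/3) * pi * r^3
V = (4/3) * pi * (16.85)^3
V = 20039.57 nm^3

20039.57


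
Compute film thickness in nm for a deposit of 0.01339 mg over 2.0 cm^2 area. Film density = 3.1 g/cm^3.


Convert: m = 0.01339 mg = 1.3390e-08 kg, A = 2.0 cm^2 = 2.0000e-04 m^2, rho = 3.1 g/cm^3 = 3100 kg/m^3
t = m / (A * rho)
t = 1.3390e-08 / (2.0000e-04 * 3100)
t = 2.1597e-08 m = 21.6 nm

21.6


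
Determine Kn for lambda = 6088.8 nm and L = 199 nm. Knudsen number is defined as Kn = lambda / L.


Knudsen number Kn = lambda / L
Kn = 6088.8 / 199
Kn = 30.597

30.597


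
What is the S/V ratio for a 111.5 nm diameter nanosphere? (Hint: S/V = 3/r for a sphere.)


Radius r = 111.5/2 = 55.75 nm
S/V = 3 / r = 3 / 55.75
S/V = 0.0538 nm^-1

0.0538


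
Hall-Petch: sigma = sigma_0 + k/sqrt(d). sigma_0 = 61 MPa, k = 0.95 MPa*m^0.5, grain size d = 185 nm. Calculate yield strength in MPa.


d = 185 nm = 1.85e-07 m
sqrt(d) = 0.0004301163
Hall-Petch contribution = k / sqrt(d) = 0.95 / 0.0004301163 = 2208.7 MPa
sigma = sigma_0 + k/sqrt(d) = 61 + 2208.7 = 2269.7 MPa

2269.7


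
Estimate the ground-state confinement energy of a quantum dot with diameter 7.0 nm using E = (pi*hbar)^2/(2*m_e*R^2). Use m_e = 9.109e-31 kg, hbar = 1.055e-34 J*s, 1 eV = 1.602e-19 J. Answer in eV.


Radius R = 7.0/2 = 3.5 nm = 3.5e-09 m
E = (pi * 1.055e-34)^2 / (2 * 9.109e-31 * (3.5e-09)^2)
E(J) = 4.9223e-21
E = E(J) / 1.602e-19 = 0.0307 eV

0.0307


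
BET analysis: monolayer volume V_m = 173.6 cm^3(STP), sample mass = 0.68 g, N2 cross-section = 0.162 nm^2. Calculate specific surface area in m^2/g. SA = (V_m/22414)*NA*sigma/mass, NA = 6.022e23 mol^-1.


Number of moles in monolayer = V_m / 22414 = 173.6 / 22414 = 0.00774516
Number of molecules = moles * NA = 0.00774516 * 6.022e23
SA = molecules * sigma / mass
SA = (173.6 / 22414) * 6.022e23 * 0.162e-18 / 0.68
SA = 1111.2 m^2/g

1111.2


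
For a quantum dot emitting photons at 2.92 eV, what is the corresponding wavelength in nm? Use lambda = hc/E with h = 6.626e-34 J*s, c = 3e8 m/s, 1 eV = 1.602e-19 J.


Convert energy: E = 2.92 eV = 2.92 * 1.602e-19 = 4.67784e-19 J
lambda = h*c / E = 6.626e-34 * 3e8 / 4.67784e-19
lambda = 4.2494e-07 m = 424.9 nm

424.9


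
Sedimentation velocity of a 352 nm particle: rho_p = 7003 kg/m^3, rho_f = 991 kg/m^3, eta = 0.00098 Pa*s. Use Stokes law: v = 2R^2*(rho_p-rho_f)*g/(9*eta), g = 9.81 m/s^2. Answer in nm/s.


Radius R = 352/2 nm = 1.76e-07 m
Density difference = 7003 - 991 = 6012 kg/m^3
v = 2 * R^2 * (rho_p - rho_f) * g / (9 * eta)
v = 2 * (1.76e-07)^2 * 6012 * 9.81 / (9 * 0.00098)
v = 4.14262e-07 m/s = 414.2616 nm/s

414.2616


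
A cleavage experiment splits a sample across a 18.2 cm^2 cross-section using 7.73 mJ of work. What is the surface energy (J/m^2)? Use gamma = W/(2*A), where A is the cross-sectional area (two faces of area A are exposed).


Convert: A = 18.2 cm^2 = 0.00182 m^2, W = 7.73 mJ = 0.00773 J
Cleaving exposes two faces of area A, so total new surface = 2*A and gamma = W / (2*A)
gamma = 0.00773 / (2 * 0.00182)
gamma = 2.124 J/m^2

2.124


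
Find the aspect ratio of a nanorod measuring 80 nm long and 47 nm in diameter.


Aspect ratio AR = length / diameter
AR = 80 / 47
AR = 1.7

1.7


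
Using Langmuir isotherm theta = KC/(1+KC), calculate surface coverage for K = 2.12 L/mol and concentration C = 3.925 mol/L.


Langmuir isotherm: theta = K*C / (1 + K*C)
K*C = 2.12 * 3.925 = 8.321
theta = 8.321 / (1 + 8.321) = 8.321 / 9.321
theta = 0.8927

0.8927


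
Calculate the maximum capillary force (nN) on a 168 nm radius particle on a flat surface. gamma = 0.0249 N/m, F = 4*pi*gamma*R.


Convert radius: R = 168 nm = 1.68e-07 m
F = 4 * pi * gamma * R
F = 4 * pi * 0.0249 * 1.68e-07
F = 5.25676e-08 N = 52.5676 nN

52.5676


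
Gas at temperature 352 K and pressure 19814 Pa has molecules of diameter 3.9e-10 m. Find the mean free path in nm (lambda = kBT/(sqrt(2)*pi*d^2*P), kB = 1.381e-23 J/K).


Mean free path: lambda = kB*T / (sqrt(2) * pi * d^2 * P)
lambda = 1.381e-23 * 352 / (sqrt(2) * pi * (3.9e-10)^2 * 19814)
lambda = 3.63053e-07 m
lambda = 363.05 nm

363.05


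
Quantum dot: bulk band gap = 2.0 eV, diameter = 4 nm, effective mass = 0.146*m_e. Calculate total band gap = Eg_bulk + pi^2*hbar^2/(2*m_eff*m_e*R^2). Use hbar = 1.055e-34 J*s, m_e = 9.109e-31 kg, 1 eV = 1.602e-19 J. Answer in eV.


Radius R = 4/2 nm = 2e-09 m
Confinement energy dE = pi^2 * hbar^2 / (2 * m_eff * m_e * R^2)
dE = pi^2 * (1.055e-34)^2 / (2 * 0.146 * 9.109e-31 * (2e-09)^2) J, divided by 1.602e-19 J/eV
dE = 0.6445 eV
Total band gap = E_g(bulk) + dE = 2.0 + 0.6445 = 2.6445 eV

2.6445


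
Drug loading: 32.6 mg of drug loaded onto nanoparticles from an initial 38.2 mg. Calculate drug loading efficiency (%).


Drug loading efficiency = (drug loaded / drug initial) * 100
DLE = 32.6 / 38.2 * 100
DLE = 0.8534 * 100
DLE = 85.34%

85.34


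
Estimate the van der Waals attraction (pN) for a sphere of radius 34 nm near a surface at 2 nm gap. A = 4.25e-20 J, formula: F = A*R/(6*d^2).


Convert to SI: R = 34 nm = 3.4e-08 m, d = 2 nm = 2e-09 m
F = A * R / (6 * d^2)
F = 4.25e-20 * 3.4e-08 / (6 * (2e-09)^2)
F = 6.02083e-11 N = 60.208 pN

60.208


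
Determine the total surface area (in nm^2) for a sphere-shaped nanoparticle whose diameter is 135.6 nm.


Radius r = 135.6/2 = 67.8 nm
Surface area SA = 4 * pi * r^2
SA = 4 * pi * (67.8)^2
SA = 57765.6 nm^2

57765.6


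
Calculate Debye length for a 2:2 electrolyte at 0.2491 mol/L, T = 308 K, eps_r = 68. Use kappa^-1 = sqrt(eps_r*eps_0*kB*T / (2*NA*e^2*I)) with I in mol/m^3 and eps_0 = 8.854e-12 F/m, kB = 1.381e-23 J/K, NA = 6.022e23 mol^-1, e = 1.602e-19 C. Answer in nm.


Ionic strength I = 0.2491 * 2^2 * 1000 = 996.4 mol/m^3
kappa^-1 = sqrt(68 * 8.854e-12 * 1.381e-23 * 308 / (2 * 6.022e23 * (1.602e-19)^2 * 996.4))
kappa^-1 = 0.288 nm

0.288


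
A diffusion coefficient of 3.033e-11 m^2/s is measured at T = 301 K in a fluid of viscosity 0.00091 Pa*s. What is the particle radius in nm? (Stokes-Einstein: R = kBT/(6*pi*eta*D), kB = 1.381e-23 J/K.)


Stokes-Einstein: R = kB*T / (6*pi*eta*D)
R = 1.381e-23 * 301 / (6 * pi * 0.00091 * 3.033e-11)
R = 7.98997e-09 m = 7.99 nm

7.99


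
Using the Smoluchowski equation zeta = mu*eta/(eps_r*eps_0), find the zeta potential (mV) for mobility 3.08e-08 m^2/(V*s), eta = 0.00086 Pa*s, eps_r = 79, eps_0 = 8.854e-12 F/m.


Smoluchowski equation: zeta = mu * eta / (eps_r * eps_0)
zeta = 3.08e-08 * 0.00086 / (79 * 8.854e-12)
zeta = 0.037869 V = 37.87 mV

37.87


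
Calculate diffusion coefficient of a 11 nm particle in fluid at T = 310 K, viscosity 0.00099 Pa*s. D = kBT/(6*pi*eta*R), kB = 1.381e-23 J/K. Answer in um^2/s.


Radius R = 11/2 = 5.5 nm = 5.5e-09 m
D = kB*T / (6*pi*eta*R)
D = 1.381e-23 * 310 / (6 * pi * 0.00099 * 5.5e-09)
D = 4.17116e-11 m^2/s = 41.712 um^2/s

41.712


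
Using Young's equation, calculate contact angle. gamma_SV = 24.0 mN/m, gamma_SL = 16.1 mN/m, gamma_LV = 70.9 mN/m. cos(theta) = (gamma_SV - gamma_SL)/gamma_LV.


cos(theta) = (gamma_SV - gamma_SL) / gamma_LV
cos(theta) = (24.0 - 16.1) / 70.9
cos(theta) = 0.111425
theta = arccos(0.111425) = 83.6 degrees

83.6


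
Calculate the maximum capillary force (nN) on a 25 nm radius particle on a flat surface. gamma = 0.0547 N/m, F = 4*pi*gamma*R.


Convert radius: R = 25 nm = 2.5e-08 m
F = 4 * pi * gamma * R
F = 4 * pi * 0.0547 * 2.5e-08
F = 1.71845e-08 N = 17.1845 nN

17.1845


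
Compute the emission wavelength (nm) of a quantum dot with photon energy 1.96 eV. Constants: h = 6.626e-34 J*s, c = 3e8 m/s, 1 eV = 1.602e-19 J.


Convert energy: E = 1.96 eV = 1.96 * 1.602e-19 = 3.13992e-19 J
lambda = h*c / E = 6.626e-34 * 3e8 / 3.13992e-19
lambda = 6.33073e-07 m = 633.1 nm

633.1


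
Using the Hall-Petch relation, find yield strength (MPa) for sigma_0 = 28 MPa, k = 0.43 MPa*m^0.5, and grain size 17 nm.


d = 17 nm = 1.7e-08 m
sqrt(d) = 0.000130384
Hall-Petch contribution = k / sqrt(d) = 0.43 / 0.000130384 = 3297.9 MPa
sigma = sigma_0 + k/sqrt(d) = 28 + 3297.9 = 3325.9 MPa

3325.9


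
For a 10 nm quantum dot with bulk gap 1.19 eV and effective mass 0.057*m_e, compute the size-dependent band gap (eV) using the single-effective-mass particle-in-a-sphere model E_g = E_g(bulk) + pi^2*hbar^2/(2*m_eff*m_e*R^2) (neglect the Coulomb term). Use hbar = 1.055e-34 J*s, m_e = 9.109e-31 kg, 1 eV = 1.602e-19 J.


Radius R = 10/2 nm = 5e-09 m
Confinement energy dE = pi^2 * hbar^2 / (2 * m_eff * m_e * R^2)
dE = pi^2 * (1.055e-34)^2 / (2 * 0.057 * 9.109e-31 * (5e-09)^2) J, divided by 1.602e-19 J/eV
dE = 0.2641 eV
Total band gap = E_g(bulk) + dE = 1.19 + 0.2641 = 1.4541 eV

1.4541


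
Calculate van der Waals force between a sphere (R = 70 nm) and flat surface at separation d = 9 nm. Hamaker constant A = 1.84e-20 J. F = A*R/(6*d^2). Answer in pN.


Convert to SI: R = 70 nm = 7e-08 m, d = 9 nm = 9e-09 m
F = A * R / (6 * d^2)
F = 1.84e-20 * 7e-08 / (6 * (9e-09)^2)
F = 2.65021e-12 N = 2.65 pN

2.65


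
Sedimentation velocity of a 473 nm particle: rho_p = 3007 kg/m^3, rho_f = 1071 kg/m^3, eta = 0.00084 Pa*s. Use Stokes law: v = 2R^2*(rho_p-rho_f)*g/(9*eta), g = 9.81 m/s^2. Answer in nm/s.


Radius R = 473/2 nm = 2.365e-07 m
Density difference = 3007 - 1071 = 1936 kg/m^3
v = 2 * R^2 * (rho_p - rho_f) * g / (9 * eta)
v = 2 * (2.365e-07)^2 * 1936 * 9.81 / (9 * 0.00084)
v = 2.81025e-07 m/s = 281.0249 nm/s

281.0249


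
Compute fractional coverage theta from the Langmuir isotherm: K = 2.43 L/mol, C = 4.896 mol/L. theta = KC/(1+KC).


Langmuir isotherm: theta = K*C / (1 + K*C)
K*C = 2.43 * 4.896 = 11.89728
theta = 11.89728 / (1 + 11.89728) = 11.89728 / 12.89728
theta = 0.9225

0.9225


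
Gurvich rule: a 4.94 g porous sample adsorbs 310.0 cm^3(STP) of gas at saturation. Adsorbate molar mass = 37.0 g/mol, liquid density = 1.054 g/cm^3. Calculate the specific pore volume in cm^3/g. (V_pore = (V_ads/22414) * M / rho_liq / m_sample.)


Moles adsorbed n = V_ads / 22414 = 310.0 / 22414 = 1.383064e-02 mol
Liquid volume V_liq = n * M / rho_liq = 1.383064e-02 * 37.0 / 1.054 = 0.48552 cm^3
Specific pore volume V_pore = V_liq / m_sample = 0.48552 / 4.94
V_pore = 0.0983 cm^3/g

0.0983


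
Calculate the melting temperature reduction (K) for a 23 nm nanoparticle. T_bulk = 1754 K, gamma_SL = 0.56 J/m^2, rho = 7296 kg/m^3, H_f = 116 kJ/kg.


Radius R = 23/2 = 11.5 nm = 1.15e-08 m
Convert H_f = 116 kJ/kg = 116000 J/kg
dT = 2 * gamma_SL * T_bulk / (rho * H_f * R)
dT = 2 * 0.56 * 1754 / (7296 * 116000 * 1.15e-08)
dT = 201.8 K

201.8


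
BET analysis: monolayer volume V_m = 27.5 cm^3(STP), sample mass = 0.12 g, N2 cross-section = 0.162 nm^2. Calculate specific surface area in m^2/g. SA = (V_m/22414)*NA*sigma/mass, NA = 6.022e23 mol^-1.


Number of moles in monolayer = V_m / 22414 = 27.5 / 22414 = 0.00122691
Number of molecules = moles * NA = 0.00122691 * 6.022e23
SA = molecules * sigma / mass
SA = (27.5 / 22414) * 6.022e23 * 0.162e-18 / 0.12
SA = 997.4 m^2/g

997.4


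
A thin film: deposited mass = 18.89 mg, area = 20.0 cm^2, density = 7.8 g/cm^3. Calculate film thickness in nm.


Convert: m = 18.89 mg = 1.8890e-05 kg, A = 20.0 cm^2 = 2.0000e-03 m^2, rho = 7.8 g/cm^3 = 7800 kg/m^3
t = m / (A * rho)
t = 1.8890e-05 / (2.0000e-03 * 7800)
t = 1.2109e-06 m = 1210.9 nm

1210.9


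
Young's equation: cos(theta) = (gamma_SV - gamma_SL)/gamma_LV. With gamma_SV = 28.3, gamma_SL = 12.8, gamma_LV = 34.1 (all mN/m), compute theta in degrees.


cos(theta) = (gamma_SV - gamma_SL) / gamma_LV
cos(theta) = (28.3 - 12.8) / 34.1
cos(theta) = 0.454545
theta = arccos(0.454545) = 62.96 degrees

62.96


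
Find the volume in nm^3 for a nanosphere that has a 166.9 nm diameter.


Radius r = 166.9/2 = 83.45 nm
Volume V = (4/3) * pi * r^3
V = (4/3) * pi * (83.45)^3
V = 2434263.75 nm^3

2434263.75


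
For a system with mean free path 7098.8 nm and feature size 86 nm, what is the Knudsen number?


Knudsen number Kn = lambda / L
Kn = 7098.8 / 86
Kn = 82.5442

82.5442


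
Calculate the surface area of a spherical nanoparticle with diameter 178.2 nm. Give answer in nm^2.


Radius r = 178.2/2 = 89.1 nm
Surface area SA = 4 * pi * r^2
SA = 4 * pi * (89.1)^2
SA = 99762.03 nm^2

99762.03


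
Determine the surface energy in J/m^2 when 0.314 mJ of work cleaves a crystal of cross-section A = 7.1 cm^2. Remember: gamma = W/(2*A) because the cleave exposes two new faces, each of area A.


Convert: A = 7.1 cm^2 = 0.00071 m^2, W = 0.314 mJ = 0.000314 J
Cleaving exposes two faces of area A, so total new surface = 2*A and gamma = W / (2*A)
gamma = 0.000314 / (2 * 0.00071)
gamma = 0.221 J/m^2

0.221


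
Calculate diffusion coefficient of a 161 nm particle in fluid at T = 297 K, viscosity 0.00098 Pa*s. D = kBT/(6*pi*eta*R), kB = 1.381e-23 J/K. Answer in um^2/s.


Radius R = 161/2 = 80.5 nm = 8.05e-08 m
D = kB*T / (6*pi*eta*R)
D = 1.381e-23 * 297 / (6 * pi * 0.00098 * 8.05e-08)
D = 2.75821e-12 m^2/s = 2.758 um^2/s

2.758


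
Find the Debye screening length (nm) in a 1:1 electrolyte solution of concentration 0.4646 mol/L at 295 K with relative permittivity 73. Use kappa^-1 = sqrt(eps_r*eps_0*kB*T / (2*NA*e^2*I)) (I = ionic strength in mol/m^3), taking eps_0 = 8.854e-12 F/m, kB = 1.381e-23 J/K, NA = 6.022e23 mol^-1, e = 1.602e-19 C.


Ionic strength I = 0.4646 * 1^2 * 1000 = 464.6 mol/m^3
kappa^-1 = sqrt(73 * 8.854e-12 * 1.381e-23 * 295 / (2 * 6.022e23 * (1.602e-19)^2 * 464.6))
kappa^-1 = 0.428 nm

0.428


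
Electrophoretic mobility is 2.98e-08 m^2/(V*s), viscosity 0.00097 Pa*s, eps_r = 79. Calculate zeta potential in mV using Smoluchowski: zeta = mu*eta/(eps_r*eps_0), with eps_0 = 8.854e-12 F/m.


Smoluchowski equation: zeta = mu * eta / (eps_r * eps_0)
zeta = 2.98e-08 * 0.00097 / (79 * 8.854e-12)
zeta = 0.041326 V = 41.33 mV

41.33


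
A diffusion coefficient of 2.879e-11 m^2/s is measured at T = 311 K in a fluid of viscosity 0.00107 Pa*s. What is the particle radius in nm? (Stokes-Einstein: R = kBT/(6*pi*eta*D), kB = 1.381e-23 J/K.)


Stokes-Einstein: R = kB*T / (6*pi*eta*D)
R = 1.381e-23 * 311 / (6 * pi * 0.00107 * 2.879e-11)
R = 7.39652e-09 m = 7.4 nm

7.4


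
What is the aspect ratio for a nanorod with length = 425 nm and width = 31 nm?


Aspect ratio AR = length / diameter
AR = 425 / 31
AR = 13.71

13.71


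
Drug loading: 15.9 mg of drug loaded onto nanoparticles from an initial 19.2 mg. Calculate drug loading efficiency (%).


Drug loading efficiency = (drug loaded / drug initial) * 100
DLE = 15.9 / 19.2 * 100
DLE = 0.8281 * 100
DLE = 82.81%

82.81


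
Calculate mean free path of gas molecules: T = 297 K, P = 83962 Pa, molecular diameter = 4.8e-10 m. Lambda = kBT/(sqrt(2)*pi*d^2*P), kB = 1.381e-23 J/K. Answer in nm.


Mean free path: lambda = kB*T / (sqrt(2) * pi * d^2 * P)
lambda = 1.381e-23 * 297 / (sqrt(2) * pi * (4.8e-10)^2 * 83962)
lambda = 4.77222e-08 m
lambda = 47.72 nm

47.72


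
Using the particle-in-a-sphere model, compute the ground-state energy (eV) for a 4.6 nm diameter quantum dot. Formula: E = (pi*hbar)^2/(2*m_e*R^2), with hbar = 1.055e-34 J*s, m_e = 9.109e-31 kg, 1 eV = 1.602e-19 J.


Radius R = 4.6/2 = 2.3 nm = 2.3e-09 m
E = (pi * 1.055e-34)^2 / (2 * 9.109e-31 * (2.3e-09)^2)
E(J) = 1.13985e-20
E = E(J) / 1.602e-19 = 0.0712 eV

0.0712


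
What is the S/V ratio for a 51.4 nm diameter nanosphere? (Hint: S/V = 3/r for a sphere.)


Radius r = 51.4/2 = 25.7 nm
S/V = 3 / r = 3 / 25.7
S/V = 0.1167 nm^-1

0.1167


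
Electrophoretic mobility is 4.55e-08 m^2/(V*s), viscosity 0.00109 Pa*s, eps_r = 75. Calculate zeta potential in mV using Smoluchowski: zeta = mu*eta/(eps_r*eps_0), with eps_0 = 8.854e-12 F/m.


Smoluchowski equation: zeta = mu * eta / (eps_r * eps_0)
zeta = 4.55e-08 * 0.00109 / (75 * 8.854e-12)
zeta = 0.074686 V = 74.69 mV

74.69


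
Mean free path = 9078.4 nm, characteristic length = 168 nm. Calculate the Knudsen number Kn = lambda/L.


Knudsen number Kn = lambda / L
Kn = 9078.4 / 168
Kn = 54.0381

54.0381


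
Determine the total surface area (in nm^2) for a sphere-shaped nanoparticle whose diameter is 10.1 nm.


Radius r = 10.1/2 = 5.05 nm
Surface area SA = 4 * pi * r^2
SA = 4 * pi * (5.05)^2
SA = 320.47 nm^2

320.47


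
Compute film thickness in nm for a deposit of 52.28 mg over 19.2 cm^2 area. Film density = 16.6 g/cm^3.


Convert: m = 52.28 mg = 5.2280e-05 kg, A = 19.2 cm^2 = 1.9200e-03 m^2, rho = 16.6 g/cm^3 = 16600 kg/m^3
t = m / (A * rho)
t = 5.2280e-05 / (1.9200e-03 * 16600)
t = 1.6403e-06 m = 1640.3 nm

1640.3


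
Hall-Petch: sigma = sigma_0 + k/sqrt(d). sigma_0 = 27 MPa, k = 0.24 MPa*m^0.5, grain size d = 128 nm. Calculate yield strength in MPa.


d = 128 nm = 1.28e-07 m
sqrt(d) = 0.0003577709
Hall-Petch contribution = k / sqrt(d) = 0.24 / 0.0003577709 = 670.8 MPa
sigma = sigma_0 + k/sqrt(d) = 27 + 670.8 = 697.8 MPa

697.8


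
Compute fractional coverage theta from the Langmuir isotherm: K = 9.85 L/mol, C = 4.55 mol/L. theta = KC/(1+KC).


Langmuir isotherm: theta = K*C / (1 + K*C)
K*C = 9.85 * 4.55 = 44.8175
theta = 44.8175 / (1 + 44.8175) = 44.8175 / 45.8175
theta = 0.9782

0.9782


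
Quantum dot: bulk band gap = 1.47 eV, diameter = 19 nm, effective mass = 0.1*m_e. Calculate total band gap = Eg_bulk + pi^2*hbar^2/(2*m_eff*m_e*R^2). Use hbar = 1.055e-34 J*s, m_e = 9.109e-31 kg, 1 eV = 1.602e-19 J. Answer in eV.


Radius R = 19/2 nm = 9.5e-09 m
Confinement energy dE = pi^2 * hbar^2 / (2 * m_eff * m_e * R^2)
dE = pi^2 * (1.055e-34)^2 / (2 * 0.1 * 9.109e-31 * (9.5e-09)^2) J, divided by 1.602e-19 J/eV
dE = 0.0417 eV
Total band gap = E_g(bulk) + dE = 1.47 + 0.0417 = 1.5117 eV

1.5117


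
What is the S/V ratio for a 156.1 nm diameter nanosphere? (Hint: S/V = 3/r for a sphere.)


Radius r = 156.1/2 = 78.05 nm
S/V = 3 / r = 3 / 78.05
S/V = 0.0384 nm^-1

0.0384


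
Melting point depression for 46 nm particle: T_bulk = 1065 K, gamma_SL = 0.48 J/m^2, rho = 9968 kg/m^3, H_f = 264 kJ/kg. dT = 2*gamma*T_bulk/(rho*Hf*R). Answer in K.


Radius R = 46/2 = 23 nm = 2.3e-08 m
Convert H_f = 264 kJ/kg = 264000 J/kg
dT = 2 * gamma_SL * T_bulk / (rho * H_f * R)
dT = 2 * 0.48 * 1065 / (9968 * 264000 * 2.3e-08)
dT = 16.9 K

16.9


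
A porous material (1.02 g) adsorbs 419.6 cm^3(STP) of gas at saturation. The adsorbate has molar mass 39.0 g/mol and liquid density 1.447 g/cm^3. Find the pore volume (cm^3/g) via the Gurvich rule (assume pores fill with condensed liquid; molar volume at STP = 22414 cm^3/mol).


Moles adsorbed n = V_ads / 22414 = 419.6 / 22414 = 1.872044e-02 mol
Liquid volume V_liq = n * M / rho_liq = 1.872044e-02 * 39.0 / 1.447 = 0.50456 cm^3
Specific pore volume V_pore = V_liq / m_sample = 0.50456 / 1.02
V_pore = 0.4947 cm^3/g

0.4947


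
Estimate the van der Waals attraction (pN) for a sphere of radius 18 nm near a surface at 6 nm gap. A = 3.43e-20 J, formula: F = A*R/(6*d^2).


Convert to SI: R = 18 nm = 1.8e-08 m, d = 6 nm = 6e-09 m
F = A * R / (6 * d^2)
F = 3.43e-20 * 1.8e-08 / (6 * (6e-09)^2)
F = 2.85833e-12 N = 2.858 pN

2.858


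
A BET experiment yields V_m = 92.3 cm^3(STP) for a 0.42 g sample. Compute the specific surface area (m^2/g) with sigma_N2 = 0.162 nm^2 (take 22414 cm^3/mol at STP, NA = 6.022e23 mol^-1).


Number of moles in monolayer = V_m / 22414 = 92.3 / 22414 = 0.00411796
Number of molecules = moles * NA = 0.00411796 * 6.022e23
SA = molecules * sigma / mass
SA = (92.3 / 22414) * 6.022e23 * 0.162e-18 / 0.42
SA = 956.5 m^2/g

956.5


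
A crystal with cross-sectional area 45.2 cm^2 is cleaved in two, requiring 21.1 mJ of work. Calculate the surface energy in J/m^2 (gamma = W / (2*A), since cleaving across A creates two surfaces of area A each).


Convert: A = 45.2 cm^2 = 0.00452 m^2, W = 21.1 mJ = 0.0211 J
Cleaving exposes two faces of area A, so total new surface = 2*A and gamma = W / (2*A)
gamma = 0.0211 / (2 * 0.00452)
gamma = 2.334 J/m^2

2.334


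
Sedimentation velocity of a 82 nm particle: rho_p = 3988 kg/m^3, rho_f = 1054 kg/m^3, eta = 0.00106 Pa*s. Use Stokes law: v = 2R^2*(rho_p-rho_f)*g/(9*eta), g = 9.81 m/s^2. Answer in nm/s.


Radius R = 82/2 nm = 4.1e-08 m
Density difference = 3988 - 1054 = 2934 kg/m^3
v = 2 * R^2 * (rho_p - rho_f) * g / (9 * eta)
v = 2 * (4.1e-08)^2 * 2934 * 9.81 / (9 * 0.00106)
v = 1.01433e-08 m/s = 10.1433 nm/s

10.1433


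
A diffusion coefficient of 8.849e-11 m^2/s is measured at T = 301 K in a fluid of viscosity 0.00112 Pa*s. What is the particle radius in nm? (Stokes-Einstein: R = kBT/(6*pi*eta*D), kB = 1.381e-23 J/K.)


Stokes-Einstein: R = kB*T / (6*pi*eta*D)
R = 1.381e-23 * 301 / (6 * pi * 0.00112 * 8.849e-11)
R = 2.22509e-09 m = 2.23 nm

2.23


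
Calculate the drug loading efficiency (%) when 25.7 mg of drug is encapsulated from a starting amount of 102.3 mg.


Drug loading efficiency = (drug loaded / drug initial) * 100
DLE = 25.7 / 102.3 * 100
DLE = 0.2512 * 100
DLE = 25.12%

25.12


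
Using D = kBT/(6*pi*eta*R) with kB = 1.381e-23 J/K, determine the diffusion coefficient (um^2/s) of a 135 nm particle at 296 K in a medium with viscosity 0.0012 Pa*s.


Radius R = 135/2 = 67.5 nm = 6.75e-08 m
D = kB*T / (6*pi*eta*R)
D = 1.381e-23 * 296 / (6 * pi * 0.0012 * 6.75e-08)
D = 2.67731e-12 m^2/s = 2.677 um^2/s

2.677


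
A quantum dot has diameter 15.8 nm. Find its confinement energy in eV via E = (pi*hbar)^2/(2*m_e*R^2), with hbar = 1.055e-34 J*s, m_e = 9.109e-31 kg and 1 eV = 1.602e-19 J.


Radius R = 15.8/2 = 7.9 nm = 7.9e-09 m
E = (pi * 1.055e-34)^2 / (2 * 9.109e-31 * (7.9e-09)^2)
E(J) = 9.66162e-22
E = E(J) / 1.602e-19 = 0.006 eV

0.006


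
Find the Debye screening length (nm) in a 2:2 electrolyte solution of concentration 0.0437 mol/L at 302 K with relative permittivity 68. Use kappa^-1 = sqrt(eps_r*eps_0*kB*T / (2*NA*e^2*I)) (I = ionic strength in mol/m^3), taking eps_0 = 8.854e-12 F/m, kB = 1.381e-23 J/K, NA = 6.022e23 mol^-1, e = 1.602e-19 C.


Ionic strength I = 0.0437 * 2^2 * 1000 = 174.8 mol/m^3
kappa^-1 = sqrt(68 * 8.854e-12 * 1.381e-23 * 302 / (2 * 6.022e23 * (1.602e-19)^2 * 174.8))
kappa^-1 = 0.682 nm

0.682


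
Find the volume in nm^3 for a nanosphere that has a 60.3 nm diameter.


Radius r = 60.3/2 = 30.15 nm
Volume V = (4/3) * pi * r^3
V = (4/3) * pi * (30.15)^3
V = 114802.29 nm^3

114802.29


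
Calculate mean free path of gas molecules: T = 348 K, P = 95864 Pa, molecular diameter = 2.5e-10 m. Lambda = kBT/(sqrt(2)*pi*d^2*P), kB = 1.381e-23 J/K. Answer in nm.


Mean free path: lambda = kB*T / (sqrt(2) * pi * d^2 * P)
lambda = 1.381e-23 * 348 / (sqrt(2) * pi * (2.5e-10)^2 * 95864)
lambda = 1.8054e-07 m
lambda = 180.54 nm

180.54


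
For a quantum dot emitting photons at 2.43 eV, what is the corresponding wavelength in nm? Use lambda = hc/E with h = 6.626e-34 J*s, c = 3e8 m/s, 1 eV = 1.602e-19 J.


Convert energy: E = 2.43 eV = 2.43 * 1.602e-19 = 3.89286e-19 J
lambda = h*c / E = 6.626e-34 * 3e8 / 3.89286e-19
lambda = 5.10627e-07 m = 510.6 nm

510.6


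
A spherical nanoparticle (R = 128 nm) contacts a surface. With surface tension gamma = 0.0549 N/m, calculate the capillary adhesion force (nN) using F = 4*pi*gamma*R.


Convert radius: R = 128 nm = 1.28e-07 m
F = 4 * pi * gamma * R
F = 4 * pi * 0.0549 * 1.28e-07
F = 8.83064e-08 N = 88.3064 nN

88.3064


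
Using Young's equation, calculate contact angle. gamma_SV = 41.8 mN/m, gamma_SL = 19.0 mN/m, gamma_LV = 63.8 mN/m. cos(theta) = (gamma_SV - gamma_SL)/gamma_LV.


cos(theta) = (gamma_SV - gamma_SL) / gamma_LV
cos(theta) = (41.8 - 19.0) / 63.8
cos(theta) = 0.357367
theta = arccos(0.357367) = 69.06 degrees

69.06


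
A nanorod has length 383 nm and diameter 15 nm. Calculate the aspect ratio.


Aspect ratio AR = length / diameter
AR = 383 / 15
AR = 25.53

25.53


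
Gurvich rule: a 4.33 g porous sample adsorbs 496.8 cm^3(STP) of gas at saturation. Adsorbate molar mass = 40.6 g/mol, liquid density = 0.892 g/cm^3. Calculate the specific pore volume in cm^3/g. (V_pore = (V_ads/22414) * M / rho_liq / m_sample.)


Moles adsorbed n = V_ads / 22414 = 496.8 / 22414 = 2.216472e-02 mol
Liquid volume V_liq = n * M / rho_liq = 2.216472e-02 * 40.6 / 0.892 = 1.00884 cm^3
Specific pore volume V_pore = V_liq / m_sample = 1.00884 / 4.33
V_pore = 0.233 cm^3/g

0.233


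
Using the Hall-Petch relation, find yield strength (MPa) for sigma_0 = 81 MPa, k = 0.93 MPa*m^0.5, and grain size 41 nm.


d = 41 nm = 4.1e-08 m
sqrt(d) = 0.0002024846
Hall-Petch contribution = k / sqrt(d) = 0.93 / 0.0002024846 = 4592.9 MPa
sigma = sigma_0 + k/sqrt(d) = 81 + 4592.9 = 4673.9 MPa

4673.9


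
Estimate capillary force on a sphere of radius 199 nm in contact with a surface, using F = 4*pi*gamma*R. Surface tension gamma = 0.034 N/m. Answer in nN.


Convert radius: R = 199 nm = 1.99e-07 m
F = 4 * pi * gamma * R
F = 4 * pi * 0.034 * 1.99e-07
F = 8.50241e-08 N = 85.0241 nN

85.0241


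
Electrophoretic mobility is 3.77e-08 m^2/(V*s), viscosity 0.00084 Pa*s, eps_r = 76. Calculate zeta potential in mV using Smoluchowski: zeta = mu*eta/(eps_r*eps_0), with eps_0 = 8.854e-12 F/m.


Smoluchowski equation: zeta = mu * eta / (eps_r * eps_0)
zeta = 3.77e-08 * 0.00084 / (76 * 8.854e-12)
zeta = 0.047062 V = 47.06 mV

47.06


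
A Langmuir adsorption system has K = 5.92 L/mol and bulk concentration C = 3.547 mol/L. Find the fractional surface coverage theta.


Langmuir isotherm: theta = K*C / (1 + K*C)
K*C = 5.92 * 3.547 = 20.99824
theta = 20.99824 / (1 + 20.99824) = 20.99824 / 21.99824
theta = 0.9545

0.9545


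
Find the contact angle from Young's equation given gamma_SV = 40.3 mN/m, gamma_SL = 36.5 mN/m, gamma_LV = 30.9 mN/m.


cos(theta) = (gamma_SV - gamma_SL) / gamma_LV
cos(theta) = (40.3 - 36.5) / 30.9
cos(theta) = 0.122977
theta = arccos(0.122977) = 82.94 degrees

82.94
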